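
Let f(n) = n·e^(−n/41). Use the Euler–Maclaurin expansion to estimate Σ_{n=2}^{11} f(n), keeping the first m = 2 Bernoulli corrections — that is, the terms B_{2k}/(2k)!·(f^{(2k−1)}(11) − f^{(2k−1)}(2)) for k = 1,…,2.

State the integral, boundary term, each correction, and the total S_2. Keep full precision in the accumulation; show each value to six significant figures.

Integral: ∫_2^11 x·e^(−x/41) dx = 48.7577.
Boundary: ½(f(2) + f(11)) = ½(1.90478 + 8.41152) = 5.15815.
Running total after boundary: 53.9159.
k=1: B_{2}/(2)! × [f^{(1)}(11) − f^{(1)}(2)] = 1/12 × (0.559525 − 0.905932) = -0.0288673.
Partial sum through k=1: 53.8870.
k=2: B_{4}/(4)! × [f^{(3)}(11) − f^{(3)}(2)] = −1/720 × (0.00124265 − 0.00167205) = 5.96388e-07.

S_2 ≈ 53.8870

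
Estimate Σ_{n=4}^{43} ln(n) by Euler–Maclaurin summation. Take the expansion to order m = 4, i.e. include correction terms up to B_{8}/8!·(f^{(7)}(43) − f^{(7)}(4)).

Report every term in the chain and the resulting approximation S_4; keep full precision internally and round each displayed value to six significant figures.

∫_4^43 ln(x) dx evaluates to 117.186.
Endpoint term: (f(4) + f(43))/2 = (1.38629 + 3.76120)/2 = 2.57375.
Integral + boundary = 119.760.
Correction k=1: B_{2}/2! · (f^{(1)}(43) − f^{(1)}(4)) = 1/12 · (0.0232558 − 0.250000) = -0.0188953.
Partial sum through k=1: 119.741.
Correction k=2: B_{4}/4! · (f^{(3)}(43) − f^{(3)}(4)) = −1/720 · (2.51550e-05 − 0.0312500) = 4.33678e-05.
Partial sum through k=2: 119.741.
Correction k=3: B_{6}/6! · (f^{(5)}(43) − f^{(5)}(4)) = 1/30240 · (1.63256e-07 − 0.0234375) = -7.75044e-07.
Partial sum through k=3: 119.741.
Correction k=4: B_{8}/8! · (f^{(7)}(43) − f^{(7)}(4)) = −1/1209600 · (2.64883e-09 − 0.0439453) = 3.63304e-08.

S_4 ≈ 119.741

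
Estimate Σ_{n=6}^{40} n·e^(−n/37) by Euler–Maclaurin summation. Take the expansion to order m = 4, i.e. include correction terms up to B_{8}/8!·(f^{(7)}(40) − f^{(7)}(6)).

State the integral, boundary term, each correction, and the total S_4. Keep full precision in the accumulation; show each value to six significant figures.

S_4 ≈ 395.644

∫_6^40 x·e^(−x/37) dx evaluates to 386.370.
Endpoint term: (f(6) + f(40))/2 = (5.10182 + 13.5691)/2 = 9.33548.
So far: 395.706.
Correction k=1: B_{2}/2! · (f^{(1)}(40) − f^{(1)}(6)) = 1/12 · (-0.0275050 − 0.712416) = -0.0616601.
Running total after k=1: 395.644.
Correction k=2: B_{4}/4! · (f^{(3)}(40) − f^{(3)}(6)) = −1/720 · (0.000475495 − 0.00176262) = 1.78767e-06.
Running total after k=2: 395.644.
Correction k=3: B_{6}/6! · (f^{(5)}(40) − f^{(5)}(6)) = 1/30240 · (7.09336e-07 − 2.19492e-06) = -4.91264e-11.
Running total after k=3: 395.644.
Correction k=4: B_{8}/8! · (f^{(7)}(40) − f^{(7)}(6)) = −1/1209600 · (7.82572e-10 − 2.26612e-09) = 1.22648e-15.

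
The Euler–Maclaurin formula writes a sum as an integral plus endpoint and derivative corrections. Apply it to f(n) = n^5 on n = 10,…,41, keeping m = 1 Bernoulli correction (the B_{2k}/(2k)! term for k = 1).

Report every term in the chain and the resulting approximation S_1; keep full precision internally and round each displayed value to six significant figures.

∫_10^41 x^5 dx evaluates to 7.91517e+08.
Endpoint term: (f(10) + f(41))/2 = (100000 + 1.15856e+08)/2 = 5.79781e+07.
Running total after boundary: 8.49495e+08.
Correction k=1: B_{2}/2! · (f^{(1)}(41) − f^{(1)}(10)) = 1/12 · (1.41288e+07 − 50000.0) = 1.17323e+06.

S_1 ≈ 8.50669e+08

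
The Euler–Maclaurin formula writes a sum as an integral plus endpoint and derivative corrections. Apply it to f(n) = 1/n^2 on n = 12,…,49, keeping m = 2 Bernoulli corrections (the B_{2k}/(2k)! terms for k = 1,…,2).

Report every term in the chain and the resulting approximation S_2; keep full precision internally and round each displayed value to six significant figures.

S_2 ≈ 0.0667005

The integral term ∫_12^49 1/x^2 dx = 0.0629252.
½[f(12) + f(49)] = ½[0.00694444 + 0.000416493] = 0.00368047.
Integral + boundary = 0.0666056.
Order-1 term: 1/12 · (-1.69997e-05 − (-0.00115741)) = 9.50340e-05.
Running total after k=1: 0.0667007.
Order-2 term: −1/720 · (-8.49632e-08 − (-9.64506e-05)) = -1.33841e-07.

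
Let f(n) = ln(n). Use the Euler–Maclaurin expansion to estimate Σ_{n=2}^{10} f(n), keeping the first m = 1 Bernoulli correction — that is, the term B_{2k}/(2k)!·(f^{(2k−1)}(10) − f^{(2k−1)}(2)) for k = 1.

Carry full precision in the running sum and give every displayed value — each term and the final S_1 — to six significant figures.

S_1 ≈ 15.1041

The integral term ∫_2^10 ln(x) dx = 13.6396.
½[f(2) + f(10)] = ½[0.693147 + 2.30259] = 1.49787.
Running total after boundary: 15.1374.
Correction k=1: B_{2}/2! · (f^{(1)}(10) − f^{(1)}(2)) = 1/12 · (0.100000 − 0.500000) = -0.0333333.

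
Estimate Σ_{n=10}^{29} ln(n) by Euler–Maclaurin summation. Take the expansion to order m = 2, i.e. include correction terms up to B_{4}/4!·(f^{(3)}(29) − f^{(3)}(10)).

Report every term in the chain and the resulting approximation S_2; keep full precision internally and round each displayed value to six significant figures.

S_2 ≈ 58.4552

The integral term ∫_10^29 ln(x) dx = 55.6257.
Endpoint term: (f(10) + f(29))/2 = (2.30259 + 3.36730)/2 = 2.83494.
Running total after boundary: 58.4607.
Order-1 term: 1/12 · (0.0344828 − 0.100000) = -0.00545977.
After k=1: 58.4552.
Order-2 term: −1/720 · (8.20042e-05 − 0.00200000) = 2.66388e-06.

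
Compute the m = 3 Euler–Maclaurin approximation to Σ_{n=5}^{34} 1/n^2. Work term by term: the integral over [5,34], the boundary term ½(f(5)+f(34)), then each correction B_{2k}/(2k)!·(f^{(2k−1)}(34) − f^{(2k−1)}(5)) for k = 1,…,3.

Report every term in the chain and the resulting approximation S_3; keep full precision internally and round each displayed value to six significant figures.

S_3 ≈ 0.192339

The integral term ∫_5^34 1/x^2 dx = 0.170588.
Boundary: ½(f(5) + f(34)) = ½(0.0400000 + 0.000865052) = 0.0204325.
Running total after boundary: 0.191021.
Correction k=1: B_{2}/2! · (f^{(1)}(34) − f^{(1)}(5)) = 1/12 · (-5.08854e-05 − (-0.0160000)) = 0.00132909.
Partial sum through k=1: 0.192350.
Correction k=2: B_{4}/4! · (f^{(3)}(34) − f^{(3)}(5)) = −1/720 · (-5.28222e-07 − (-0.00768000)) = -1.06659e-05.
Partial sum through k=2: 0.192339.
Correction k=3: B_{6}/6! · (f^{(5)}(34) − f^{(5)}(5)) = 1/30240 · (-1.37082e-08 − (-0.00921600)) = 3.04761e-07.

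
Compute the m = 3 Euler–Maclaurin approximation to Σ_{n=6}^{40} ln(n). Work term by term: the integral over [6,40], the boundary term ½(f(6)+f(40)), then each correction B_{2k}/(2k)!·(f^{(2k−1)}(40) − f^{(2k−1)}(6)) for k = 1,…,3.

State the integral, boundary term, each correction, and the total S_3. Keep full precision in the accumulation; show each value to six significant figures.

S_3 ≈ 105.533

∫_6^40 ln(x) dx evaluates to 102.805.
½[f(6) + f(40)] = ½[1.79176 + 3.68888] = 2.74032.
Integral + boundary = 105.545.
Order-1 term: 1/12 · (0.0250000 − 0.166667) = -0.0118056.
Running total after k=1: 105.533.
Order-2 term: −1/720 · (3.12500e-05 − 0.00925926) = 1.28167e-05.
Running total after k=2: 105.533.
Order-3 term: 1/30240 · (2.34375e-07 − 0.00308642) = -1.02056e-07.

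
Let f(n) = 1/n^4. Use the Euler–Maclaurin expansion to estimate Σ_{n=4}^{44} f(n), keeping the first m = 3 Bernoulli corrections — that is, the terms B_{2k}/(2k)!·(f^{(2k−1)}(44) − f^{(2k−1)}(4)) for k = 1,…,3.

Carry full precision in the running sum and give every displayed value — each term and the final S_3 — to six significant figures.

S_3 ≈ 0.00747387

Integral: ∫_4^44 1/x^4 dx = 0.00520442.
Endpoint term: (f(4) + f(44))/2 = (0.00390625 + 2.66802e-07)/2 = 0.00195326.
So far: 0.00715768.
Order-1 term: 1/12 · (-2.42547e-08 − (-0.00390625)) = 0.000325519.
After k=1: 0.00748320.
Order-2 term: −1/720 · (-3.75848e-10 − (-0.00732422)) = -1.01725e-05.
After k=2: 0.00747302.
Order-3 term: 1/30240 · (-1.08716e-11 − (-0.0256348)) = 8.47711e-07.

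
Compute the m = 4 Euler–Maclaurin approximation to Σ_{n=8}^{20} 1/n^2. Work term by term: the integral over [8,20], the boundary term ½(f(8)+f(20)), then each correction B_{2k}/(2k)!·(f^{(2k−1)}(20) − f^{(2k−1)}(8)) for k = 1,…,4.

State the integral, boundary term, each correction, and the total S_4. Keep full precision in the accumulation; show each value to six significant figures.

S_4 ≈ 0.0843662

Integral: ∫_8^20 1/x^2 dx = 0.0750000.
Boundary: ½(f(8) + f(20)) = ½(0.0156250 + 0.00250000) = 0.00906250.
So far: 0.0840625.
k=1: B_{2}/(2)! × [f^{(1)}(20) − f^{(1)}(8)] = 1/12 × (-0.000250000 − (-0.00390625)) = 0.000304687.
Running total after k=1: 0.0843672.
k=2: B_{4}/(4)! × [f^{(3)}(20) − f^{(3)}(8)] = −1/720 × (-7.50000e-06 − (-0.000732422)) = -1.00684e-06.
Running total after k=2: 0.0843662.
k=3: B_{6}/(6)! × [f^{(5)}(20) − f^{(5)}(8)] = 1/30240 × (-5.62500e-07 − (-0.000343323)) = 1.13347e-08.
Running total after k=3: 0.0843662.
k=4: B_{8}/(8)! × [f^{(7)}(20) − f^{(7)}(8)] = −1/1209600 × (-7.87500e-08 − (-0.000300407)) = -2.48288e-10.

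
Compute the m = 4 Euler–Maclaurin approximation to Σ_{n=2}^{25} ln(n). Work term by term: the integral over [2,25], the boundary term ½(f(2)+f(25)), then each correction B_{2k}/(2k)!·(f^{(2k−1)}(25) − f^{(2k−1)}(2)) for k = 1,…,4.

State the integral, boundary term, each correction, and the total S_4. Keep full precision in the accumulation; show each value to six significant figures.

S_4 ≈ 58.0036

Integral: ∫_2^25 ln(x) dx = 56.0856.
Boundary: ½(f(2) + f(25)) = ½(0.693147 + 3.21888) = 1.95601.
Integral + boundary = 58.0416.
Order-1 term: 1/12 · (0.0400000 − 0.500000) = -0.0383333.
Partial sum through k=1: 58.0033.
Order-2 term: −1/720 · (0.000128000 − 0.250000) = 0.000347044.
Partial sum through k=2: 58.0036.
Order-3 term: 1/30240 · (2.45760e-06 − 0.750000) = -2.48015e-05.
Partial sum through k=3: 58.0036.
Order-4 term: −1/1209600 · (1.17965e-07 − 5.62500) = 4.65030e-06.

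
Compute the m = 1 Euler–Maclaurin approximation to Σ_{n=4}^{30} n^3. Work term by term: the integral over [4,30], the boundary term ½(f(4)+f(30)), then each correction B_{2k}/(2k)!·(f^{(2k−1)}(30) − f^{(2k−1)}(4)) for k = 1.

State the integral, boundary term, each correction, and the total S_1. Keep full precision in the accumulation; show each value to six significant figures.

S_1 ≈ 216189

Integral: ∫_4^30 x^3 dx = 202436.
Endpoint term: (f(4) + f(30))/2 = (64.0000 + 27000.0)/2 = 13532.0.
So far: 215968.
Correction k=1: B_{2}/2! · (f^{(1)}(30) − f^{(1)}(4)) = 1/12 · (2700.00 − 48.0000) = 221.000.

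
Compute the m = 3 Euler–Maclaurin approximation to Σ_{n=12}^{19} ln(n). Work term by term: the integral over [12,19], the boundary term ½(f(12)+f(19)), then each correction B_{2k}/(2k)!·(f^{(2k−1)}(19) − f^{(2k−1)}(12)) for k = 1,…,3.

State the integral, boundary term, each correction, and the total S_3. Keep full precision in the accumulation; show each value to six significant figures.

S_3 ≈ 21.8376

Integral: ∫_12^19 ln(x) dx = 19.1255.
Endpoint term: (f(12) + f(19))/2 = (2.48491 + 2.94444)/2 = 2.71467.
Integral + boundary = 21.8401.
Correction k=1: B_{2}/2! · (f^{(1)}(19) − f^{(1)}(12)) = 1/12 · (0.0526316 − 0.0833333) = -0.00255848.
Running total after k=1: 21.8376.
Correction k=2: B_{4}/4! · (f^{(3)}(19) − f^{(3)}(12)) = −1/720 · (0.000291588 − 0.00115741) = 1.20253e-06.
Running total after k=2: 21.8376.
Correction k=3: B_{6}/6! · (f^{(5)}(19) − f^{(5)}(12)) = 1/30240 · (9.69267e-06 − 9.64506e-05) = -2.86898e-09.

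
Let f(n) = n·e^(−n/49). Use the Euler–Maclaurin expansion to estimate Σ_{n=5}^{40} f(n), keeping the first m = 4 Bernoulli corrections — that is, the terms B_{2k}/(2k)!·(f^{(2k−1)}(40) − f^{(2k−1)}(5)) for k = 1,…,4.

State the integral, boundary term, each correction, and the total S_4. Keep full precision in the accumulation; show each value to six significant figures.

∫_5^40 x·e^(−x/49) dx evaluates to 461.528.
Boundary: ½(f(5) + f(40)) = ½(4.51496 + 17.6821) = 11.0985.
Integral + boundary = 472.626.
Correction k=1: B_{2}/2! · (f^{(1)}(40) − f^{(1)}(5)) = 1/12 · (0.0811933 − 0.810851) = -0.0608048.
Partial sum through k=1: 472.565.
Correction k=2: B_{4}/4! · (f^{(3)}(40) − f^{(3)}(5)) = −1/720 · (0.000402040 − 0.00108989) = 9.55353e-07.
Partial sum through k=2: 472.565.
Correction k=3: B_{6}/6! · (f^{(5)}(40) − f^{(5)}(5)) = 1/30240 · (3.20810e-07 − 7.67211e-07) = -1.47620e-11.
Partial sum through k=3: 472.565.
Correction k=4: B_{8}/8! · (f^{(7)}(40) − f^{(7)}(5)) = −1/1209600 · (1.97489e-10 − 4.50016e-10) = 2.08769e-16.

S_4 ≈ 472.565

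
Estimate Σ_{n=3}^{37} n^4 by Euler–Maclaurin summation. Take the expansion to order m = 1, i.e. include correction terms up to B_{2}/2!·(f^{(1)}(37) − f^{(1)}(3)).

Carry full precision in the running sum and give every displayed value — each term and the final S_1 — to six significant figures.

The integral term ∫_3^37 x^4 dx = 1.38687e+07.
Boundary: ½(f(3) + f(37)) = ½(81.0000 + 1.87416e+06) = 937121.
Running total after boundary: 1.48059e+07.
Correction k=1: B_{2}/2! · (f^{(1)}(37) − f^{(1)}(3)) = 1/12 · (202612 − 108.000) = 16875.3.

S_1 ≈ 1.48227e+07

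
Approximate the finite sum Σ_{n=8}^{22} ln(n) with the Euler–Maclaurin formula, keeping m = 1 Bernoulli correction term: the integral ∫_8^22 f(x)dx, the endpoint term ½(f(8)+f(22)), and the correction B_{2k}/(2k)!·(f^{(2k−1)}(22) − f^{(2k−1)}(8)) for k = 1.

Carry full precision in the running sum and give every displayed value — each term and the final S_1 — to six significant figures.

The integral term ∫_8^22 ln(x) dx = 37.3674.
Boundary: ½(f(8) + f(22)) = ½(2.07944 + 3.09104) = 2.58524.
So far: 39.9526.
k=1: B_{2}/(2)! × [f^{(1)}(22) − f^{(1)}(8)] = 1/12 × (0.0454545 − 0.125000) = -0.00662879.

S_1 ≈ 39.9460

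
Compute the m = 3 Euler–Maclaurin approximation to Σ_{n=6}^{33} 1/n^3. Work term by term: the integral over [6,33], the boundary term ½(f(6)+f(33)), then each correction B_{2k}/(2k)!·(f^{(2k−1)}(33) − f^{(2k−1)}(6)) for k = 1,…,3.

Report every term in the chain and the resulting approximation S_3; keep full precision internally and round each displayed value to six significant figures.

The integral term ∫_6^33 1/x^3 dx = 0.0134298.
Endpoint term: (f(6) + f(33))/2 = (0.00462963 + 2.78265e-05)/2 = 0.00232873.
Integral + boundary = 0.0157585.
Order-1 term: 1/12 · (-2.52968e-06 − (-0.00231481)) = 0.000192690.
Running total after k=1: 0.0159512.
Order-2 term: −1/720 · (-4.64588e-08 − (-0.00128601)) = -1.78606e-06.
Running total after k=2: 0.0159494.
Order-3 term: 1/30240 · (-1.79180e-09 − (-0.00150034)) = 4.96145e-08.

S_3 ≈ 0.0159494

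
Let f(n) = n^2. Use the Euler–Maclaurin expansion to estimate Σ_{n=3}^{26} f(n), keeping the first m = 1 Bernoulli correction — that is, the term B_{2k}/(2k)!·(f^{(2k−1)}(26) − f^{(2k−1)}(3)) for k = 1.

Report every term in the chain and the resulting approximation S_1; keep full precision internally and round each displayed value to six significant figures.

S_1 ≈ 6196.00

∫_3^26 x^2 dx evaluates to 5849.67.
Boundary: ½(f(3) + f(26)) = ½(9.00000 + 676.000) = 342.500.
So far: 6192.17.
Order-1 term: 1/12 · (52.0000 − 6.00000) = 3.83333.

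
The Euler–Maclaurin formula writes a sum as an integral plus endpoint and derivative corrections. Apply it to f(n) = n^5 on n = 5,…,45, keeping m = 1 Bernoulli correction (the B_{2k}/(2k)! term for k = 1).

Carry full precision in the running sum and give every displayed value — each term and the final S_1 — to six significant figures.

The integral term ∫_5^45 x^5 dx = 1.38396e+09.
½[f(5) + f(45)] = ½[3125.00 + 1.84528e+08] = 9.22656e+07.
Running total after boundary: 1.47622e+09.
Order-1 term: 1/12 · (2.05031e+07 − 3125.00) = 1.70833e+06.

S_1 ≈ 1.47793e+09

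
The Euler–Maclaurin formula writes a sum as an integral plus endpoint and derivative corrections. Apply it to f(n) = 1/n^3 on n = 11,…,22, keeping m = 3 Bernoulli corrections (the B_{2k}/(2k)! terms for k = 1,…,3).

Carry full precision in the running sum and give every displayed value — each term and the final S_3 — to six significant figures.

The integral term ∫_11^22 1/x^3 dx = 0.00309917.
Boundary: ½(f(11) + f(22)) = ½(0.000751315 + 9.39144e-05) = 0.000422615.
So far: 0.00352179.
Order-1 term: 1/12 · (-1.28065e-05 − (-0.000204904)) = 1.60081e-05.
Running total after k=1: 0.00353780.
Order-2 term: −1/720 · (-5.29194e-07 − (-3.38684e-05)) = -4.63045e-08.
Running total after k=2: 0.00353775.
Order-3 term: 1/30240 · (-4.59218e-08 − (-1.17560e-05)) = 3.87238e-10.

S_3 ≈ 0.00353775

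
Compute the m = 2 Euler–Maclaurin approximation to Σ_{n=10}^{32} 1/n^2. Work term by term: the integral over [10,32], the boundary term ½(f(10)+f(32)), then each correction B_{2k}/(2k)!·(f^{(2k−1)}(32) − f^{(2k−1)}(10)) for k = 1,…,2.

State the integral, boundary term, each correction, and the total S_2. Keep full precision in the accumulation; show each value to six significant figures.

The integral term ∫_10^32 1/x^2 dx = 0.0687500.
½[f(10) + f(32)] = ½[0.0100000 + 0.000976562] = 0.00548828.
Integral + boundary = 0.0742383.
Order-1 term: 1/12 · (-6.10352e-05 − (-0.00200000)) = 0.000161580.
After k=1: 0.0743999.
Order-2 term: −1/720 · (-7.15256e-07 − (-0.000240000)) = -3.32340e-07.

S_2 ≈ 0.0743995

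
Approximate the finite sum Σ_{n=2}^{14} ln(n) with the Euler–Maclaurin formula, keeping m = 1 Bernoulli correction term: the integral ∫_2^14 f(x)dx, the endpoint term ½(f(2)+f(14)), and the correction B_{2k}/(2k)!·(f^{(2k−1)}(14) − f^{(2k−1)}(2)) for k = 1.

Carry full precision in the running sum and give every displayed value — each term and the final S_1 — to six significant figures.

∫_2^14 ln(x) dx evaluates to 23.5605.
½[f(2) + f(14)] = ½[0.693147 + 2.63906] = 1.66610.
Integral + boundary = 25.2266.
Correction k=1: B_{2}/2! · (f^{(1)}(14) − f^{(1)}(2)) = 1/12 · (0.0714286 − 0.500000) = -0.0357143.

S_1 ≈ 25.1909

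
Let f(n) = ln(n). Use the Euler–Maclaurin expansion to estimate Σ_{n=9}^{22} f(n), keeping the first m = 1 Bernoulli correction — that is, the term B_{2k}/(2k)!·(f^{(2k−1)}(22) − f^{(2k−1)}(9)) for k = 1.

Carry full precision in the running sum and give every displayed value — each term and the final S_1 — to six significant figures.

S_1 ≈ 37.8666

The integral term ∫_9^22 ln(x) dx = 35.2279.
Boundary: ½(f(9) + f(22)) = ½(2.19722 + 3.09104) = 2.64413.
So far: 37.8720.
Order-1 term: 1/12 · (0.0454545 − 0.111111) = -0.00547138.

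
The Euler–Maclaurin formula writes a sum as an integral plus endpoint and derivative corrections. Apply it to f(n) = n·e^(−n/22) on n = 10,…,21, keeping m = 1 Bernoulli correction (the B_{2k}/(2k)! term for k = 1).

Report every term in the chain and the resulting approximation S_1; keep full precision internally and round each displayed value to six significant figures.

S_1 ≈ 89.8453

∫_10^21 x·e^(−x/22) dx evaluates to 82.6566.
Boundary: ½(f(10) + f(21)) = ½(6.34736 + 8.08473) = 7.21605.
Running total after boundary: 89.8727.
k=1: B_{2}/(2)! × [f^{(1)}(21) − f^{(1)}(10)] = 1/12 × (0.0174994 − 0.346220) = -0.0273934.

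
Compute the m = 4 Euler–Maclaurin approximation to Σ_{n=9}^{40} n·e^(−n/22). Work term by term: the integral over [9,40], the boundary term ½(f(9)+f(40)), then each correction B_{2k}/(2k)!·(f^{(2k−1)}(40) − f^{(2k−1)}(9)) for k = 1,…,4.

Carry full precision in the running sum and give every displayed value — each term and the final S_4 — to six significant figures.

S_4 ≈ 237.808

Integral: ∫_9^40 x·e^(−x/22) dx = 231.616.
Endpoint term: (f(9) + f(40))/2 = (5.97828 + 6.49282)/2 = 6.23555.
So far: 237.851.
k=1: B_{2}/(2)! × [f^{(1)}(40) − f^{(1)}(9)] = 1/12 × (-0.132808 − 0.392514) = -0.0437768.
After k=1: 237.808.
k=2: B_{4}/(4)! × [f^{(3)}(40) − f^{(3)}(9)] = −1/720 × (0.000396350 − 0.00355583) = 4.38817e-06.
After k=2: 237.808.
k=3: B_{6}/(6)! × [f^{(5)}(40) − f^{(5)}(9)] = 1/30240 × (2.20474e-06 − 1.30179e-05) = -3.57579e-10.
After k=3: 237.808.
k=4: B_{8}/(8)! × [f^{(7)}(40) − f^{(7)}(9)] = −1/1209600 × (7.41856e-09 − 3.86139e-08) = 2.57898e-14.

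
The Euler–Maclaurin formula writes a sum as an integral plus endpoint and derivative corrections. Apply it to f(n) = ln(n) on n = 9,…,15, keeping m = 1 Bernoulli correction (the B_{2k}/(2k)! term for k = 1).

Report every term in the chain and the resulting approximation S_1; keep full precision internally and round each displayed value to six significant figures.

S_1 ≈ 17.2947

∫_9^15 ln(x) dx evaluates to 14.8457.
½[f(9) + f(15)] = ½[2.19722 + 2.70805] = 2.45264.
Running total after boundary: 17.2984.
k=1: B_{2}/(2)! × [f^{(1)}(15) − f^{(1)}(9)] = 1/12 × (0.0666667 − 0.111111) = -0.00370370.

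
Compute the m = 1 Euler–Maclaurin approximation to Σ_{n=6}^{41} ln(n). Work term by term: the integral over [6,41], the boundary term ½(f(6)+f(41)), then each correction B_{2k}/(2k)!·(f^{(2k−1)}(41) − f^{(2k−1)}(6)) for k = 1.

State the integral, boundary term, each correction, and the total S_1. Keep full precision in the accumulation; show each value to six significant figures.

S_1 ≈ 109.247

The integral term ∫_6^41 ln(x) dx = 106.506.
Endpoint term: (f(6) + f(41))/2 = (1.79176 + 3.71357)/2 = 2.75267.
So far: 109.259.
Order-1 term: 1/12 · (0.0243902 − 0.166667) = -0.0118564.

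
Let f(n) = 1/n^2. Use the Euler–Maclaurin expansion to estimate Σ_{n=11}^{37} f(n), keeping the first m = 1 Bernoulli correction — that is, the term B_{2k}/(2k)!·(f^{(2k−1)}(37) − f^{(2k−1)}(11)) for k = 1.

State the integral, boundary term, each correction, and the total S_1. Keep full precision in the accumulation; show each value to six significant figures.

S_1 ≈ 0.0685015

The integral term ∫_11^37 1/x^2 dx = 0.0638821.
Endpoint term: (f(11) + f(37))/2 = (0.00826446 + 0.000730460)/2 = 0.00449746.
So far: 0.0683795.
Order-1 term: 1/12 · (-3.94843e-05 − (-0.00150263)) = 0.000121929.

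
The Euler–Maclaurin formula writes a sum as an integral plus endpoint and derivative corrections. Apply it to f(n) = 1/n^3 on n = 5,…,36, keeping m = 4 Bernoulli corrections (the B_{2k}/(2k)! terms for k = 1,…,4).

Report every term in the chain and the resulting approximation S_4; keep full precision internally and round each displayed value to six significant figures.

∫_5^36 1/x^3 dx evaluates to 0.0196142.
Endpoint term: (f(5) + f(36))/2 = (0.00800000 + 2.14335e-05)/2 = 0.00401072.
So far: 0.0236249.
Correction k=1: B_{2}/2! · (f^{(1)}(36) − f^{(1)}(5)) = 1/12 · (-1.78612e-06 − (-0.00480000)) = 0.000399851.
After k=1: 0.0240248.
Correction k=2: B_{4}/4! · (f^{(3)}(36) − f^{(3)}(5)) = −1/720 · (-2.75636e-08 − (-0.00384000)) = -5.33330e-06.
After k=2: 0.0240194.
Correction k=3: B_{6}/6! · (f^{(5)}(36) − f^{(5)}(5)) = 1/30240 · (-8.93265e-10 − (-0.00645120)) = 2.13333e-07.
After k=3: 0.0240196.
Correction k=4: B_{8}/8! · (f^{(7)}(36) − f^{(7)}(5)) = −1/1209600 · (-4.96259e-11 − (-0.0185795)) = -1.53600e-08.

S_4 ≈ 0.0240196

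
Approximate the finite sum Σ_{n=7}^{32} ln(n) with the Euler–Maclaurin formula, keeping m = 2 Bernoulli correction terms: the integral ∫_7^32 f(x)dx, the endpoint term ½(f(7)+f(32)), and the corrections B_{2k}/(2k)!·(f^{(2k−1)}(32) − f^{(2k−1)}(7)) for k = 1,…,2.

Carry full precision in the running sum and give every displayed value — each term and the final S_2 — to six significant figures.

S_2 ≈ 74.9787

The integral term ∫_7^32 ln(x) dx = 72.2822.
Boundary: ½(f(7) + f(32)) = ½(1.94591 + 3.46574) = 2.70582.
Running total after boundary: 74.9880.
k=1: B_{2}/(2)! × [f^{(1)}(32) − f^{(1)}(7)] = 1/12 × (0.0312500 − 0.142857) = -0.00930060.
Running total after k=1: 74.9787.
k=2: B_{4}/(4)! × [f^{(3)}(32) − f^{(3)}(7)] = −1/720 × (6.10352e-05 − 0.00583090) = 8.01371e-06.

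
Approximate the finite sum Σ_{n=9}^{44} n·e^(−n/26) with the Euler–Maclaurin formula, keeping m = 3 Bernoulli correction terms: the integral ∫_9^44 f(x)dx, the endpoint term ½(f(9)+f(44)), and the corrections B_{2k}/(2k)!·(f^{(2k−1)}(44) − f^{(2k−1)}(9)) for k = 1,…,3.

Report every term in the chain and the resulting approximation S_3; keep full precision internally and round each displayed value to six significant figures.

S_3 ≈ 315.870

Integral: ∫_9^44 x·e^(−x/26) dx = 308.686.
Endpoint term: (f(9) + f(44))/2 = (6.36663 + 8.10014)/2 = 7.23339.
Running total after boundary: 315.919.
Correction k=1: B_{2}/2! · (f^{(1)}(44) − f^{(1)}(9)) = 1/12 · (-0.127450 − 0.462533) = -0.0491652.
After k=1: 315.870.
Correction k=2: B_{4}/4! · (f^{(3)}(44) − f^{(3)}(9)) = −1/720 · (0.000356122 − 0.00277713) = 3.36251e-06.
After k=2: 315.870.
Correction k=3: B_{6}/6! · (f^{(5)}(44) − f^{(5)}(9)) = 1/30240 · (1.33251e-06 − 7.20420e-06) = -1.94170e-10.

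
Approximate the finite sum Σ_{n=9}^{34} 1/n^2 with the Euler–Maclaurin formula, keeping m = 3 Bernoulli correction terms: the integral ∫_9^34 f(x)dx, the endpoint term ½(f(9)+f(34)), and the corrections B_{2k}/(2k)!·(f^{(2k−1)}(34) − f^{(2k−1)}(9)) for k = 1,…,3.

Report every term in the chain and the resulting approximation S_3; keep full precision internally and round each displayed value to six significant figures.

The integral term ∫_9^34 1/x^2 dx = 0.0816993.
Boundary: ½(f(9) + f(34)) = ½(0.0123457 + 0.000865052) = 0.00660537.
So far: 0.0883047.
k=1: B_{2}/(2)! × [f^{(1)}(34) − f^{(1)}(9)] = 1/12 × (-5.08854e-05 − (-0.00274348)) = 0.000224383.
Partial sum through k=1: 0.0885291.
k=2: B_{4}/(4)! × [f^{(3)}(34) − f^{(3)}(9)] = −1/720 × (-5.28222e-07 − (-0.000406442)) = -5.63769e-07.
Partial sum through k=2: 0.0885285.
k=3: B_{6}/(6)! × [f^{(5)}(34) − f^{(5)}(9)] = 1/30240 × (-1.37082e-08 − (-0.000150534)) = 4.97753e-09.

S_3 ≈ 0.0885285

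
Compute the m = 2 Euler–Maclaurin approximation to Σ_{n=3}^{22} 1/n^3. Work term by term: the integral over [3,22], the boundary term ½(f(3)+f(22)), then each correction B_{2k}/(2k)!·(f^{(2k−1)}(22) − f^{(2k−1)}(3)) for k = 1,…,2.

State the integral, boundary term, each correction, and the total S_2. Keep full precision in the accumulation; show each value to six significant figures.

S_2 ≈ 0.0760590

∫_3^22 1/x^3 dx evaluates to 0.0545225.
Boundary: ½(f(3) + f(22)) = ½(0.0370370 + 9.39144e-05) = 0.0185655.
So far: 0.0730880.
k=1: B_{2}/(2)! × [f^{(1)}(22) − f^{(1)}(3)] = 1/12 × (-1.28065e-05 − (-0.0370370)) = 0.00308535.
Running total after k=1: 0.0761733.
k=2: B_{4}/(4)! × [f^{(3)}(22) − f^{(3)}(3)] = −1/720 × (-5.29194e-07 − (-0.0823045)) = -0.000114311.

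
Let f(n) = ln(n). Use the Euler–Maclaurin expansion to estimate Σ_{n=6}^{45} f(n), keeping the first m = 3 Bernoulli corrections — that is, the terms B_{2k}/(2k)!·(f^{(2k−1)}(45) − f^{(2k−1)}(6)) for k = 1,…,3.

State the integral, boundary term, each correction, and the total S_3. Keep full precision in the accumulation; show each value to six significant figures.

S_3 ≈ 124.336

∫_6^45 ln(x) dx evaluates to 121.549.
½[f(6) + f(45)] = ½[1.79176 + 3.80666] = 2.79921.
Integral + boundary = 124.348.
Order-1 term: 1/12 · (0.0222222 − 0.166667) = -0.0120370.
Partial sum through k=1: 124.336.
Order-2 term: −1/720 · (2.19479e-05 − 0.00925926) = 1.28296e-05.
Partial sum through k=2: 124.336.
Order-3 term: 1/30240 · (1.30061e-07 − 0.00308642) = -1.02060e-07.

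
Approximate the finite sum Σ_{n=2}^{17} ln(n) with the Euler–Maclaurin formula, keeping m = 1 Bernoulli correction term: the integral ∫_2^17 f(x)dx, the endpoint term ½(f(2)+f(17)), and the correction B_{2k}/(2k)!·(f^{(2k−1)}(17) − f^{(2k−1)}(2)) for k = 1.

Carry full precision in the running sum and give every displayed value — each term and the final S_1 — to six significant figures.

S_1 ≈ 33.5047

Integral: ∫_2^17 ln(x) dx = 31.7783.
Endpoint term: (f(2) + f(17))/2 = (0.693147 + 2.83321)/2 = 1.76318.
Running total after boundary: 33.5415.
Order-1 term: 1/12 · (0.0588235 − 0.500000) = -0.0367647.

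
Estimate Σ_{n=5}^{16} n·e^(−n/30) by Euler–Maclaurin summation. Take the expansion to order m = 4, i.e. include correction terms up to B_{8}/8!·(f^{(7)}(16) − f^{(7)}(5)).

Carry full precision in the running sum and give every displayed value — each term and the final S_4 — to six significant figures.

The integral term ∫_5^16 x·e^(−x/30) dx = 79.2340.
Endpoint term: (f(5) + f(16))/2 = (4.23241 + 9.38634)/2 = 6.80937.
Integral + boundary = 86.0434.
Order-1 term: 1/12 · (0.273768 − 0.705401) = -0.0359694.
After k=1: 86.0074.
Order-2 term: −1/720 · (0.00160785 − 0.00266485) = 1.46806e-06.
After k=2: 86.0074.
Order-3 term: 1/30240 · (3.23500e-06 − 5.05102e-06) = -6.00535e-11.
After k=3: 86.0074.
Order-4 term: −1/1209600 · (5.20390e-09 − 7.93456e-09) = 2.25748e-15.

S_4 ≈ 86.0074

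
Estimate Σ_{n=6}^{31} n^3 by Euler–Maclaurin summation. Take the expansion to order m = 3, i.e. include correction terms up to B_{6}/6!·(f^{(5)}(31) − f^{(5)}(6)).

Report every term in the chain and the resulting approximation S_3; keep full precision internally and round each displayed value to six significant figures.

The integral term ∫_6^31 x^3 dx = 230556.
Boundary: ½(f(6) + f(31)) = ½(216.000 + 29791.0) = 15003.5.
Running total after boundary: 245560.
Order-1 term: 1/12 · (2883.00 − 108.000) = 231.250.
After k=1: 245791.
Order-2 term: −1/720 · (6.00000 − 6.00000) = 0.00000.
After k=2: 245791.
Order-3 term: 1/30240 · (0.00000 − 0.00000) = 0.00000.

S_3 ≈ 245791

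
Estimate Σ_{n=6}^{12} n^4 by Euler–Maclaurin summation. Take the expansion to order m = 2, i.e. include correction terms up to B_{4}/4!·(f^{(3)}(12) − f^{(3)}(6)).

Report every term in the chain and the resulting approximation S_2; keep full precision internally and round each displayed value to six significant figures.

S_2 ≈ 59731.0

Integral: ∫_6^12 x^4 dx = 48211.2.
Endpoint term: (f(6) + f(12))/2 = (1296.00 + 20736.0)/2 = 11016.0.
So far: 59227.2.
Correction k=1: B_{2}/2! · (f^{(1)}(12) − f^{(1)}(6)) = 1/12 · (6912.00 − 864.000) = 504.000.
After k=1: 59731.2.
Correction k=2: B_{4}/4! · (f^{(3)}(12) − f^{(3)}(6)) = −1/720 · (288.000 − 144.000) = -0.200000.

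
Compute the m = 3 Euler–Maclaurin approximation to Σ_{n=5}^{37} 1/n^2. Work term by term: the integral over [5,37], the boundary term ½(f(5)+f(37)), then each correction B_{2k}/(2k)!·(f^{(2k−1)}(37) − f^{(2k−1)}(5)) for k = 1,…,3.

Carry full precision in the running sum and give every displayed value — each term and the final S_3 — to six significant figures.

S_3 ≈ 0.194658

Integral: ∫_5^37 1/x^2 dx = 0.172973.
Boundary: ½(f(5) + f(37)) = ½(0.0400000 + 0.000730460) = 0.0203652.
Running total after boundary: 0.193338.
Order-1 term: 1/12 · (-3.94843e-05 − (-0.0160000)) = 0.00133004.
Running total after k=1: 0.194668.
Order-2 term: −1/720 · (-3.46101e-07 − (-0.00768000)) = -1.06662e-05.
Running total after k=2: 0.194658.
Order-3 term: 1/30240 · (-7.58439e-09 − (-0.00921600)) = 3.04762e-07.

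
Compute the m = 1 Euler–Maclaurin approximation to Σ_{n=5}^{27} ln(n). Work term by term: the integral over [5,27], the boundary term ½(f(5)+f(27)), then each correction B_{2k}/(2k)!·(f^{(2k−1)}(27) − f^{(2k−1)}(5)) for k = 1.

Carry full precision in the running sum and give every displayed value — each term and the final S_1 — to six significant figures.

The integral term ∫_5^27 ln(x) dx = 58.9404.
½[f(5) + f(27)] = ½[1.60944 + 3.29584] = 2.45264.
Integral + boundary = 61.3930.
k=1: B_{2}/(2)! × [f^{(1)}(27) − f^{(1)}(5)] = 1/12 × (0.0370370 − 0.200000) = -0.0135802.

S_1 ≈ 61.3795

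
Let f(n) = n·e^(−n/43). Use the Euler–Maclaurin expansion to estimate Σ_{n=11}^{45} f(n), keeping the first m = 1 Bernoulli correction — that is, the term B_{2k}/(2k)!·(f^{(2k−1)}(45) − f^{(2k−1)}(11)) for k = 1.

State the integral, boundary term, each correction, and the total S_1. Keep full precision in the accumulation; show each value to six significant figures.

Integral: ∫_11^45 x·e^(−x/43) dx = 469.100.
½[f(11) + f(45)] = ½[8.51715 + 15.8022] = 12.1597.
So far: 481.260.
k=1: B_{2}/(2)! × [f^{(1)}(45) − f^{(1)}(11)] = 1/12 × (-0.0163331 − 0.576213) = -0.0493788.

S_1 ≈ 481.211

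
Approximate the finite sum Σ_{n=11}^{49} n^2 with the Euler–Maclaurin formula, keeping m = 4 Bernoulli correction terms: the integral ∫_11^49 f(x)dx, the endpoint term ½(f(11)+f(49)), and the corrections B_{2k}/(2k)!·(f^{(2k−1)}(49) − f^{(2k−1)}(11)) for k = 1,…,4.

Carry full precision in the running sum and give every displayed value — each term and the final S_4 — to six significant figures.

The integral term ∫_11^49 x^2 dx = 38772.7.
½[f(11) + f(49)] = ½[121.000 + 2401.00] = 1261.00.
Running total after boundary: 40033.7.
k=1: B_{2}/(2)! × [f^{(1)}(49) − f^{(1)}(11)] = 1/12 × (98.0000 − 22.0000) = 6.33333.
Running total after k=1: 40040.0.
k=2: B_{4}/(4)! × [f^{(3)}(49) − f^{(3)}(11)] = −1/720 × (0.00000 − 0.00000) = 0.00000.
Running total after k=2: 40040.0.
k=3: B_{6}/(6)! × [f^{(5)}(49) − f^{(5)}(11)] = 1/30240 × (0.00000 − 0.00000) = 0.00000.
Running total after k=3: 40040.0.
k=4: B_{8}/(8)! × [f^{(7)}(49) − f^{(7)}(11)] = −1/1209600 × (0.00000 − 0.00000) = 0.00000.

S_4 ≈ 40040.0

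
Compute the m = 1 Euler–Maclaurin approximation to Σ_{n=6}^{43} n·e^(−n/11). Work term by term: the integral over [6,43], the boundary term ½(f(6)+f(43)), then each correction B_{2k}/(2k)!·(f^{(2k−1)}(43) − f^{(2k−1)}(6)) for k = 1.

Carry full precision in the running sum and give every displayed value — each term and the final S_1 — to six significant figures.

S_1 ≈ 98.6094

Integral: ∫_6^43 x·e^(−x/11) dx = 96.4663.
½[f(6) + f(43)] = ½[3.47747 + 0.862525] = 2.17000.
Running total after boundary: 98.6363.
k=1: B_{2}/(2)! × [f^{(1)}(43) − f^{(1)}(6)] = 1/12 × (-0.0583527 − 0.263445) = -0.0268164.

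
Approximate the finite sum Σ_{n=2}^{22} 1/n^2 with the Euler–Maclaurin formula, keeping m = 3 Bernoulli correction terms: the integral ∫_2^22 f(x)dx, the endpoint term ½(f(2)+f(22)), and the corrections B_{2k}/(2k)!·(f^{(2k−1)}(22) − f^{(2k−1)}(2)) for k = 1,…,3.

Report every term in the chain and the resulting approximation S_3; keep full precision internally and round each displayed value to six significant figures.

S_3 ≈ 0.600541

Integral: ∫_2^22 1/x^2 dx = 0.454545.
Boundary: ½(f(2) + f(22)) = ½(0.250000 + 0.00206612) = 0.126033.
So far: 0.580579.
Order-1 term: 1/12 · (-0.000187829 − (-0.250000)) = 0.0208177.
Partial sum through k=1: 0.601396.
Order-2 term: −1/720 · (-4.65691e-06 − (-0.750000)) = -0.00104166.
Partial sum through k=2: 0.600355.
Order-3 term: 1/30240 · (-2.88651e-07 − (-5.62500)) = 0.000186012.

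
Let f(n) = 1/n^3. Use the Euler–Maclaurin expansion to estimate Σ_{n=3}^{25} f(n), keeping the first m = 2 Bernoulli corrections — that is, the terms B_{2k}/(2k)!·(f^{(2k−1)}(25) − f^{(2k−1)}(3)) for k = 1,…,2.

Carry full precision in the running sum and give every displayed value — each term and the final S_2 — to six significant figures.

The integral term ∫_3^25 1/x^3 dx = 0.0547556.
Endpoint term: (f(3) + f(25))/2 = (0.0370370 + 6.40000e-05)/2 = 0.0185505.
So far: 0.0733061.
Order-1 term: 1/12 · (-7.68000e-06 − (-0.0370370)) = 0.00308578.
After k=1: 0.0763919.
Order-2 term: −1/720 · (-2.45760e-07 − (-0.0823045)) = -0.000114312.

S_2 ≈ 0.0762775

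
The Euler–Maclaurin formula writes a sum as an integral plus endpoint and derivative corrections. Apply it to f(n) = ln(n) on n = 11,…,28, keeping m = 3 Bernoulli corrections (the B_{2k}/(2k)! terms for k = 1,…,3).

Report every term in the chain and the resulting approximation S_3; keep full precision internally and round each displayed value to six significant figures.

Integral: ∫_11^28 ln(x) dx = 49.9249.
½[f(11) + f(28)] = ½[2.39790 + 3.33220] = 2.86505.
Running total after boundary: 52.7899.
Order-1 term: 1/12 · (0.0357143 − 0.0909091) = -0.00459957.
After k=1: 52.7853.
Order-2 term: −1/720 · (9.11079e-05 − 0.00150263) = 1.96045e-06.
After k=2: 52.7853.
Order-3 term: 1/30240 · (1.39451e-06 − 0.000149021) = -4.88183e-09.

S_3 ≈ 52.7853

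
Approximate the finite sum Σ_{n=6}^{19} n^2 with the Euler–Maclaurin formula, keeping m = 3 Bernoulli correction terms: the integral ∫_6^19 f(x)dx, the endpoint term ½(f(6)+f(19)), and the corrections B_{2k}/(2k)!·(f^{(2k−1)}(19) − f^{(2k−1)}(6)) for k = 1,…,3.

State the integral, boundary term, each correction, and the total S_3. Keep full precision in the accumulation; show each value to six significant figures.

S_3 ≈ 2415.00

The integral term ∫_6^19 x^2 dx = 2214.33.
Endpoint term: (f(6) + f(19))/2 = (36.0000 + 361.000)/2 = 198.500.
Integral + boundary = 2412.83.
Order-1 term: 1/12 · (38.0000 − 12.0000) = 2.16667.
After k=1: 2415.00.
Order-2 term: −1/720 · (0.00000 − 0.00000) = 0.00000.
After k=2: 2415.00.
Order-3 term: 1/30240 · (0.00000 − 0.00000) = 0.00000.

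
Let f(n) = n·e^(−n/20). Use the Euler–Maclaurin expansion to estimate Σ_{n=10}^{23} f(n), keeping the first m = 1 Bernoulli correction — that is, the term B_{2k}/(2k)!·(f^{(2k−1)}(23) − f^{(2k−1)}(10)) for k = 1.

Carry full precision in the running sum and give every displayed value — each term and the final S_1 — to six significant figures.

Integral: ∫_10^23 x·e^(−x/20) dx = 91.6108.
Boundary: ½(f(10) + f(23)) = ½(6.06531 + 7.28265) = 6.67398.
So far: 98.2848.
Order-1 term: 1/12 · (-0.0474955 − 0.303265) = -0.0292301.

S_1 ≈ 98.2555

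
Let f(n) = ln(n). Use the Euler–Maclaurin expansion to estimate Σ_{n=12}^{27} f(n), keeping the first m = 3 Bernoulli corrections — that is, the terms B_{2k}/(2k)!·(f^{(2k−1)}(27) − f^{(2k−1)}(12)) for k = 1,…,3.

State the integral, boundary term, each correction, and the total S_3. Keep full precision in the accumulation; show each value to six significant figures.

S_3 ≈ 47.0552

∫_12^27 ln(x) dx evaluates to 44.1687.
Endpoint term: (f(12) + f(27))/2 = (2.48491 + 3.29584)/2 = 2.89037.
Integral + boundary = 47.0591.
Correction k=1: B_{2}/2! · (f^{(1)}(27) − f^{(1)}(12)) = 1/12 · (0.0370370 − 0.0833333) = -0.00385802.
Partial sum through k=1: 47.0552.
Correction k=2: B_{4}/4! · (f^{(3)}(27) − f^{(3)}(12)) = −1/720 · (0.000101611 − 0.00115741) = 1.46638e-06.
Partial sum through k=2: 47.0552.
Correction k=3: B_{6}/6! · (f^{(5)}(27) − f^{(5)}(12)) = 1/30240 · (1.67260e-06 − 9.64506e-05) = -3.13419e-09.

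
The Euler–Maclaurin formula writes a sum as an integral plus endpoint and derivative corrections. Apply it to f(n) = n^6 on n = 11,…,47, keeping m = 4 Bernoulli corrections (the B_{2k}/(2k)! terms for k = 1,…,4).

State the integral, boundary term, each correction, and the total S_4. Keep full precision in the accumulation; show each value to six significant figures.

S_4 ≈ 7.78770e+10

Integral: ∫_11^47 x^6 dx = 7.23719e+10.
Boundary: ½(f(11) + f(47)) = ½(1.77156e+06 + 1.07792e+10) = 5.39049e+09.
So far: 7.77624e+10.
k=1: B_{2}/(2)! × [f^{(1)}(47) − f^{(1)}(11)] = 1/12 × (1.37607e+09 − 966306) = 1.14592e+08.
Partial sum through k=1: 7.78770e+10.
k=2: B_{4}/(4)! × [f^{(3)}(47) − f^{(3)}(11)] = −1/720 × (1.24588e+07 − 159720) = -17082.0.
Partial sum through k=2: 7.78770e+10.
k=3: B_{6}/(6)! × [f^{(5)}(47) − f^{(5)}(11)] = 1/30240 × (33840.0 − 7920.00) = 0.857143.
Partial sum through k=3: 7.78770e+10.
k=4: B_{8}/(8)! × [f^{(7)}(47) − f^{(7)}(11)] = −1/1209600 × (0.00000 − 0.00000) = 0.00000.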